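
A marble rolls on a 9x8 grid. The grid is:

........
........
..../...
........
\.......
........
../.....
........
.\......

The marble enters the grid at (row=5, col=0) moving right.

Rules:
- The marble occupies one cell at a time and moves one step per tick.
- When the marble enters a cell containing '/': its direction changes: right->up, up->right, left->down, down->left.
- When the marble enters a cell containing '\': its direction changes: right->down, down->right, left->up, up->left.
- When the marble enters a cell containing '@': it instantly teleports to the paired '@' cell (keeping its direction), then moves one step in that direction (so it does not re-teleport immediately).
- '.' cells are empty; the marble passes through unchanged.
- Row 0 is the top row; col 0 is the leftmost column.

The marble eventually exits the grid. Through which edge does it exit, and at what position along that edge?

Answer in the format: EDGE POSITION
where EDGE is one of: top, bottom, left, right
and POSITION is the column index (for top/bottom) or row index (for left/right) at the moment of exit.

Step 1: enter (5,0), '.' pass, move right to (5,1)
Step 2: enter (5,1), '.' pass, move right to (5,2)
Step 3: enter (5,2), '.' pass, move right to (5,3)
Step 4: enter (5,3), '.' pass, move right to (5,4)
Step 5: enter (5,4), '.' pass, move right to (5,5)
Step 6: enter (5,5), '.' pass, move right to (5,6)
Step 7: enter (5,6), '.' pass, move right to (5,7)
Step 8: enter (5,7), '.' pass, move right to (5,8)
Step 9: at (5,8) — EXIT via right edge, pos 5

Answer: right 5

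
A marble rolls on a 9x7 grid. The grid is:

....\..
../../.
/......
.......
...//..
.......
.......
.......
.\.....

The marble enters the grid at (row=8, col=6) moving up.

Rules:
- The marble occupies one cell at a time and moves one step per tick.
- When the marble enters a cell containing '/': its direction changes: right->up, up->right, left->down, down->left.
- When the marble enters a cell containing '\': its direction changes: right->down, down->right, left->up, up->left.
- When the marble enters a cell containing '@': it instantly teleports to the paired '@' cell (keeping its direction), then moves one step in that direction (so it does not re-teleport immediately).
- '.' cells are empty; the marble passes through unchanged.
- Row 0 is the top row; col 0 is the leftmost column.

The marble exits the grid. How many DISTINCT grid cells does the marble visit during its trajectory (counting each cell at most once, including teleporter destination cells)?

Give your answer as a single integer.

Answer: 9

Derivation:
Step 1: enter (8,6), '.' pass, move up to (7,6)
Step 2: enter (7,6), '.' pass, move up to (6,6)
Step 3: enter (6,6), '.' pass, move up to (5,6)
Step 4: enter (5,6), '.' pass, move up to (4,6)
Step 5: enter (4,6), '.' pass, move up to (3,6)
Step 6: enter (3,6), '.' pass, move up to (2,6)
Step 7: enter (2,6), '.' pass, move up to (1,6)
Step 8: enter (1,6), '.' pass, move up to (0,6)
Step 9: enter (0,6), '.' pass, move up to (-1,6)
Step 10: at (-1,6) — EXIT via top edge, pos 6
Distinct cells visited: 9 (path length 9)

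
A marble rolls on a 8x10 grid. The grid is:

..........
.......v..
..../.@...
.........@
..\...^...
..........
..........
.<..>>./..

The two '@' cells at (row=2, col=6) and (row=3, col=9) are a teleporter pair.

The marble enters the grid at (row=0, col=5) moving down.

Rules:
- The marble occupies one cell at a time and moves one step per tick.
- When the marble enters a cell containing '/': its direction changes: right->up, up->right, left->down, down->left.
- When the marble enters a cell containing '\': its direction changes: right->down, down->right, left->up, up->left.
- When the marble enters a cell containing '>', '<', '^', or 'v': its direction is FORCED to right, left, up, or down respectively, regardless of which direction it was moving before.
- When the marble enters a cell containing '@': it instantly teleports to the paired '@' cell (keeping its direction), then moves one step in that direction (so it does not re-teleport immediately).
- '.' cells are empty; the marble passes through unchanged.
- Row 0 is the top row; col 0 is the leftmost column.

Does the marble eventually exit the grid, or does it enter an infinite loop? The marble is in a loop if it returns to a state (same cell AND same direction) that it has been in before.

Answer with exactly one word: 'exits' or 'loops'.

Step 1: enter (0,5), '.' pass, move down to (1,5)
Step 2: enter (1,5), '.' pass, move down to (2,5)
Step 3: enter (2,5), '.' pass, move down to (3,5)
Step 4: enter (3,5), '.' pass, move down to (4,5)
Step 5: enter (4,5), '.' pass, move down to (5,5)
Step 6: enter (5,5), '.' pass, move down to (6,5)
Step 7: enter (6,5), '.' pass, move down to (7,5)
Step 8: enter (7,5), '>' forces down->right, move right to (7,6)
Step 9: enter (7,6), '.' pass, move right to (7,7)
Step 10: enter (7,7), '/' deflects right->up, move up to (6,7)
Step 11: enter (6,7), '.' pass, move up to (5,7)
Step 12: enter (5,7), '.' pass, move up to (4,7)
Step 13: enter (4,7), '.' pass, move up to (3,7)
Step 14: enter (3,7), '.' pass, move up to (2,7)
Step 15: enter (2,7), '.' pass, move up to (1,7)
Step 16: enter (1,7), 'v' forces up->down, move down to (2,7)
Step 17: enter (2,7), '.' pass, move down to (3,7)
Step 18: enter (3,7), '.' pass, move down to (4,7)
Step 19: enter (4,7), '.' pass, move down to (5,7)
Step 20: enter (5,7), '.' pass, move down to (6,7)
Step 21: enter (6,7), '.' pass, move down to (7,7)
Step 22: enter (7,7), '/' deflects down->left, move left to (7,6)
Step 23: enter (7,6), '.' pass, move left to (7,5)
Step 24: enter (7,5), '>' forces left->right, move right to (7,6)
Step 25: at (7,6) dir=right — LOOP DETECTED (seen before)

Answer: loops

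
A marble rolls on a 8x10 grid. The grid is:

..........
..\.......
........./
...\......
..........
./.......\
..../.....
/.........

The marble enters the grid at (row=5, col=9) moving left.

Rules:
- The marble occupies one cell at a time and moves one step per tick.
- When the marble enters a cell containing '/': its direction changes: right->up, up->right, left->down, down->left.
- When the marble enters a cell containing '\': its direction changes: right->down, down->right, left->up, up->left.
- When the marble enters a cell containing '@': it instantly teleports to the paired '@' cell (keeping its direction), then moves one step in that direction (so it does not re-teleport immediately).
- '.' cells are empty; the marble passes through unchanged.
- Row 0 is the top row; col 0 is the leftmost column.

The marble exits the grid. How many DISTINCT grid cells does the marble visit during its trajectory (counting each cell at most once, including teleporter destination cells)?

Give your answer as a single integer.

Answer: 4

Derivation:
Step 1: enter (5,9), '\' deflects left->up, move up to (4,9)
Step 2: enter (4,9), '.' pass, move up to (3,9)
Step 3: enter (3,9), '.' pass, move up to (2,9)
Step 4: enter (2,9), '/' deflects up->right, move right to (2,10)
Step 5: at (2,10) — EXIT via right edge, pos 2
Distinct cells visited: 4 (path length 4)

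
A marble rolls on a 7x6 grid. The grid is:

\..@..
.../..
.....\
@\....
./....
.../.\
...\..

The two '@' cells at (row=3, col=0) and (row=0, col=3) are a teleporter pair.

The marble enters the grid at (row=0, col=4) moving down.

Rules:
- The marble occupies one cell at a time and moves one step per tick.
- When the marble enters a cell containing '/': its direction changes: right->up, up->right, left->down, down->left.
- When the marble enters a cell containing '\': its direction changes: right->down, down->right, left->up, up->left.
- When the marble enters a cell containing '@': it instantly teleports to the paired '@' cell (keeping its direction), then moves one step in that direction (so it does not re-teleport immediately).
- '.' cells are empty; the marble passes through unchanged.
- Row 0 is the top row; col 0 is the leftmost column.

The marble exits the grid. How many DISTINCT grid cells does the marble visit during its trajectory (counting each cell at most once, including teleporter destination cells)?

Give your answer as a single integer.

Step 1: enter (0,4), '.' pass, move down to (1,4)
Step 2: enter (1,4), '.' pass, move down to (2,4)
Step 3: enter (2,4), '.' pass, move down to (3,4)
Step 4: enter (3,4), '.' pass, move down to (4,4)
Step 5: enter (4,4), '.' pass, move down to (5,4)
Step 6: enter (5,4), '.' pass, move down to (6,4)
Step 7: enter (6,4), '.' pass, move down to (7,4)
Step 8: at (7,4) — EXIT via bottom edge, pos 4
Distinct cells visited: 7 (path length 7)

Answer: 7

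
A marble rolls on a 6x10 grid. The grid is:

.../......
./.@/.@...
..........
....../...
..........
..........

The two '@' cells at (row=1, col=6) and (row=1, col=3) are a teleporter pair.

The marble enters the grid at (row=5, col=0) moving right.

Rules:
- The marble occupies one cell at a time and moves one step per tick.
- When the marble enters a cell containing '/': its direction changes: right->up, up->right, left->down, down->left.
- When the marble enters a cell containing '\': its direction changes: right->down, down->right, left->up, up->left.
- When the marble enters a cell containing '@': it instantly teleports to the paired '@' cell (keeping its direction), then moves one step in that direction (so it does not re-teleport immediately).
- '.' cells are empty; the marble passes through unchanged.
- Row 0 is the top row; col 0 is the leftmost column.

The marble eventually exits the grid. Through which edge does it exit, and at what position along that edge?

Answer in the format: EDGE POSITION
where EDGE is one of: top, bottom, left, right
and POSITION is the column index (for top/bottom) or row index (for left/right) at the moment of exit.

Step 1: enter (5,0), '.' pass, move right to (5,1)
Step 2: enter (5,1), '.' pass, move right to (5,2)
Step 3: enter (5,2), '.' pass, move right to (5,3)
Step 4: enter (5,3), '.' pass, move right to (5,4)
Step 5: enter (5,4), '.' pass, move right to (5,5)
Step 6: enter (5,5), '.' pass, move right to (5,6)
Step 7: enter (5,6), '.' pass, move right to (5,7)
Step 8: enter (5,7), '.' pass, move right to (5,8)
Step 9: enter (5,8), '.' pass, move right to (5,9)
Step 10: enter (5,9), '.' pass, move right to (5,10)
Step 11: at (5,10) — EXIT via right edge, pos 5

Answer: right 5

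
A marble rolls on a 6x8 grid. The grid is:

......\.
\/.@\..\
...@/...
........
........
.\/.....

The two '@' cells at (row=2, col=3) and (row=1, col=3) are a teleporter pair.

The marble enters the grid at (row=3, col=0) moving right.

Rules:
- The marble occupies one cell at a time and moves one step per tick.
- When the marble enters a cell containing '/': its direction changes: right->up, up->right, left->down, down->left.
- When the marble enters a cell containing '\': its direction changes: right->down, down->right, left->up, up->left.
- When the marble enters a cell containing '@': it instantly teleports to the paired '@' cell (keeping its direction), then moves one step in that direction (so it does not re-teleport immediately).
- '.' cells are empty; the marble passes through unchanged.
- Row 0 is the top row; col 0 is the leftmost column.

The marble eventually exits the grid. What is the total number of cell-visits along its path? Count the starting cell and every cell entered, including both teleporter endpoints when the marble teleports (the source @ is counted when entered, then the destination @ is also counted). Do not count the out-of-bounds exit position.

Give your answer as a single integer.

Answer: 8

Derivation:
Step 1: enter (3,0), '.' pass, move right to (3,1)
Step 2: enter (3,1), '.' pass, move right to (3,2)
Step 3: enter (3,2), '.' pass, move right to (3,3)
Step 4: enter (3,3), '.' pass, move right to (3,4)
Step 5: enter (3,4), '.' pass, move right to (3,5)
Step 6: enter (3,5), '.' pass, move right to (3,6)
Step 7: enter (3,6), '.' pass, move right to (3,7)
Step 8: enter (3,7), '.' pass, move right to (3,8)
Step 9: at (3,8) — EXIT via right edge, pos 3
Path length (cell visits): 8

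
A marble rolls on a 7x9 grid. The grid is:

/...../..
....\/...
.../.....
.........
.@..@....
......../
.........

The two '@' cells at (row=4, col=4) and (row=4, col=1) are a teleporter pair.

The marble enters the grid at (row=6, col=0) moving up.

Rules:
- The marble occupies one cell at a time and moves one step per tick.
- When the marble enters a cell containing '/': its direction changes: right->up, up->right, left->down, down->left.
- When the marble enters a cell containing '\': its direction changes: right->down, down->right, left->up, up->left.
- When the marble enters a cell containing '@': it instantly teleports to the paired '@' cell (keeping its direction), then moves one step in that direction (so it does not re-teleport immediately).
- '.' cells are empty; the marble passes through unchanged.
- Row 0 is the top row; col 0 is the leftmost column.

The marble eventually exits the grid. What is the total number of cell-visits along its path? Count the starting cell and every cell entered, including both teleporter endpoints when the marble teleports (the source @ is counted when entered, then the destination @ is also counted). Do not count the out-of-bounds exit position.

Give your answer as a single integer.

Step 1: enter (6,0), '.' pass, move up to (5,0)
Step 2: enter (5,0), '.' pass, move up to (4,0)
Step 3: enter (4,0), '.' pass, move up to (3,0)
Step 4: enter (3,0), '.' pass, move up to (2,0)
Step 5: enter (2,0), '.' pass, move up to (1,0)
Step 6: enter (1,0), '.' pass, move up to (0,0)
Step 7: enter (0,0), '/' deflects up->right, move right to (0,1)
Step 8: enter (0,1), '.' pass, move right to (0,2)
Step 9: enter (0,2), '.' pass, move right to (0,3)
Step 10: enter (0,3), '.' pass, move right to (0,4)
Step 11: enter (0,4), '.' pass, move right to (0,5)
Step 12: enter (0,5), '.' pass, move right to (0,6)
Step 13: enter (0,6), '/' deflects right->up, move up to (-1,6)
Step 14: at (-1,6) — EXIT via top edge, pos 6
Path length (cell visits): 13

Answer: 13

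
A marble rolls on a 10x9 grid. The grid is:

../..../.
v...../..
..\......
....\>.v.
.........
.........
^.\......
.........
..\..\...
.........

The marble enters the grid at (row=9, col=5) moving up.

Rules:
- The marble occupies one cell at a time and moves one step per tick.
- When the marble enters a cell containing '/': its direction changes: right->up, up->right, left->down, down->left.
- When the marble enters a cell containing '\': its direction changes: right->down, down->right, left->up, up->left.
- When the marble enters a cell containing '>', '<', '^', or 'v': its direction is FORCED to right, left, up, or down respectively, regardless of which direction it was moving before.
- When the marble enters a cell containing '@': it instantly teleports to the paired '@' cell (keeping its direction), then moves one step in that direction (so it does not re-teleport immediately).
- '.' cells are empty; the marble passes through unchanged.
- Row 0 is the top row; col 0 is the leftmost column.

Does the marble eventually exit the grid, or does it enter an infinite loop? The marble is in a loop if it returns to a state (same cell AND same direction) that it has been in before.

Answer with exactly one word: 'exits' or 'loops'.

Answer: loops

Derivation:
Step 1: enter (9,5), '.' pass, move up to (8,5)
Step 2: enter (8,5), '\' deflects up->left, move left to (8,4)
Step 3: enter (8,4), '.' pass, move left to (8,3)
Step 4: enter (8,3), '.' pass, move left to (8,2)
Step 5: enter (8,2), '\' deflects left->up, move up to (7,2)
Step 6: enter (7,2), '.' pass, move up to (6,2)
Step 7: enter (6,2), '\' deflects up->left, move left to (6,1)
Step 8: enter (6,1), '.' pass, move left to (6,0)
Step 9: enter (6,0), '^' forces left->up, move up to (5,0)
Step 10: enter (5,0), '.' pass, move up to (4,0)
Step 11: enter (4,0), '.' pass, move up to (3,0)
Step 12: enter (3,0), '.' pass, move up to (2,0)
Step 13: enter (2,0), '.' pass, move up to (1,0)
Step 14: enter (1,0), 'v' forces up->down, move down to (2,0)
Step 15: enter (2,0), '.' pass, move down to (3,0)
Step 16: enter (3,0), '.' pass, move down to (4,0)
Step 17: enter (4,0), '.' pass, move down to (5,0)
Step 18: enter (5,0), '.' pass, move down to (6,0)
Step 19: enter (6,0), '^' forces down->up, move up to (5,0)
Step 20: at (5,0) dir=up — LOOP DETECTED (seen before)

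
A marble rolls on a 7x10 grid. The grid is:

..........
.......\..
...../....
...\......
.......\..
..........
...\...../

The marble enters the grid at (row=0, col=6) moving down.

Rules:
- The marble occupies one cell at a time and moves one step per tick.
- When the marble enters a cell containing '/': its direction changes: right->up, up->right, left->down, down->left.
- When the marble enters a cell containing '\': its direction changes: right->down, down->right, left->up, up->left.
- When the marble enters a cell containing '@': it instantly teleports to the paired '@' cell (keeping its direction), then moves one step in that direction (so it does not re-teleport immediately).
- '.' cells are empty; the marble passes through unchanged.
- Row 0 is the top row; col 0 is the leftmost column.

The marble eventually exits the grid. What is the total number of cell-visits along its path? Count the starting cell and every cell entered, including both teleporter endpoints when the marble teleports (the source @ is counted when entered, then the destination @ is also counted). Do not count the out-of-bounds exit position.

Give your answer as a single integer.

Step 1: enter (0,6), '.' pass, move down to (1,6)
Step 2: enter (1,6), '.' pass, move down to (2,6)
Step 3: enter (2,6), '.' pass, move down to (3,6)
Step 4: enter (3,6), '.' pass, move down to (4,6)
Step 5: enter (4,6), '.' pass, move down to (5,6)
Step 6: enter (5,6), '.' pass, move down to (6,6)
Step 7: enter (6,6), '.' pass, move down to (7,6)
Step 8: at (7,6) — EXIT via bottom edge, pos 6
Path length (cell visits): 7

Answer: 7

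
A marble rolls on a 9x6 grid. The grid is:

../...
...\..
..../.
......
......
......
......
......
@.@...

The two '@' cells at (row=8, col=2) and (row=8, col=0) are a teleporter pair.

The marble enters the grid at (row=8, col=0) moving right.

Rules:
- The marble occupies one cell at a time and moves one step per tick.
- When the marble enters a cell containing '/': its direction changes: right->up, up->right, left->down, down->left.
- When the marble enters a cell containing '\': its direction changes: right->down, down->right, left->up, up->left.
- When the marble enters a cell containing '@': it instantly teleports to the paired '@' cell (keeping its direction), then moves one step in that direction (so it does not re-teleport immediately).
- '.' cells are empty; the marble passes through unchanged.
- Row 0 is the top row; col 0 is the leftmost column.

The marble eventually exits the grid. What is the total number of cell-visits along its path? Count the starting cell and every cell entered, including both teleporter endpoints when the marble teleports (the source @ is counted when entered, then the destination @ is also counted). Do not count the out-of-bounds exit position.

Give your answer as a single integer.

Answer: 5

Derivation:
Step 1: enter (8,0), '@' teleport (8,0)->(8,2), also enter (8,2), move right to (8,3)
Step 2: enter (8,3), '.' pass, move right to (8,4)
Step 3: enter (8,4), '.' pass, move right to (8,5)
Step 4: enter (8,5), '.' pass, move right to (8,6)
Step 5: at (8,6) — EXIT via right edge, pos 8
Path length (cell visits): 5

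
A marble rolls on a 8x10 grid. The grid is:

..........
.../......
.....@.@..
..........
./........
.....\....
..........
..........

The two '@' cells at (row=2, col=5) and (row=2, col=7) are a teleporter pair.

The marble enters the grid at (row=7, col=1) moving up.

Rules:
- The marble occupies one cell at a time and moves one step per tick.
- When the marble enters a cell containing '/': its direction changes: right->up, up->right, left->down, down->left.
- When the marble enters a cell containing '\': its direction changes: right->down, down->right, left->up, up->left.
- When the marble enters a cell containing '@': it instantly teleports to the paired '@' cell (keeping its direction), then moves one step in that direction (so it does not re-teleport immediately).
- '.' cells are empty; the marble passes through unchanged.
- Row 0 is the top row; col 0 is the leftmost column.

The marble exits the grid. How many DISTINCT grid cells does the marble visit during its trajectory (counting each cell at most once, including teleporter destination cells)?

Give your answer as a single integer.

Step 1: enter (7,1), '.' pass, move up to (6,1)
Step 2: enter (6,1), '.' pass, move up to (5,1)
Step 3: enter (5,1), '.' pass, move up to (4,1)
Step 4: enter (4,1), '/' deflects up->right, move right to (4,2)
Step 5: enter (4,2), '.' pass, move right to (4,3)
Step 6: enter (4,3), '.' pass, move right to (4,4)
Step 7: enter (4,4), '.' pass, move right to (4,5)
Step 8: enter (4,5), '.' pass, move right to (4,6)
Step 9: enter (4,6), '.' pass, move right to (4,7)
Step 10: enter (4,7), '.' pass, move right to (4,8)
Step 11: enter (4,8), '.' pass, move right to (4,9)
Step 12: enter (4,9), '.' pass, move right to (4,10)
Step 13: at (4,10) — EXIT via right edge, pos 4
Distinct cells visited: 12 (path length 12)

Answer: 12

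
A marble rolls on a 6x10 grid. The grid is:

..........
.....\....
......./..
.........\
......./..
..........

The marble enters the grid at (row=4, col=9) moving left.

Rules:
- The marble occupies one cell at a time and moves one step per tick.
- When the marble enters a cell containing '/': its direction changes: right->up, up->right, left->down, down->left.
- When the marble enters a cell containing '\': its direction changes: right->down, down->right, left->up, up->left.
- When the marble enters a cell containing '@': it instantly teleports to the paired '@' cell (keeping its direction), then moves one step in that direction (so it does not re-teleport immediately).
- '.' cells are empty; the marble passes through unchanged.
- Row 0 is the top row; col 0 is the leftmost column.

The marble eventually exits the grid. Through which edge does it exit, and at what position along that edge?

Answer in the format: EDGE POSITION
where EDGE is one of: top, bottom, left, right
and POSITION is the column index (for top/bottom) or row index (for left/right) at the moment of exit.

Step 1: enter (4,9), '.' pass, move left to (4,8)
Step 2: enter (4,8), '.' pass, move left to (4,7)
Step 3: enter (4,7), '/' deflects left->down, move down to (5,7)
Step 4: enter (5,7), '.' pass, move down to (6,7)
Step 5: at (6,7) — EXIT via bottom edge, pos 7

Answer: bottom 7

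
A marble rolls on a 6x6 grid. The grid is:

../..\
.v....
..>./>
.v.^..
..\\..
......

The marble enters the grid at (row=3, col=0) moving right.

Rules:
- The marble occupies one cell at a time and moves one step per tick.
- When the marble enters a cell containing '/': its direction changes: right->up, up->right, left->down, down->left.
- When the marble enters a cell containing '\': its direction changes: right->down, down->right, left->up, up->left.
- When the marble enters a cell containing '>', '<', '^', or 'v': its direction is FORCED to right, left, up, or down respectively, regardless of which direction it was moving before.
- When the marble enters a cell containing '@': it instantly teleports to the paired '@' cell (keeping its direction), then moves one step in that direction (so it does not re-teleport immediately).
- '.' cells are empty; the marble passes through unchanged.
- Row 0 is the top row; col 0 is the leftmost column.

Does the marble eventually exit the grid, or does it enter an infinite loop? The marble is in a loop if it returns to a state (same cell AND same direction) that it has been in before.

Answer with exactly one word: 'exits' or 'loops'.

Step 1: enter (3,0), '.' pass, move right to (3,1)
Step 2: enter (3,1), 'v' forces right->down, move down to (4,1)
Step 3: enter (4,1), '.' pass, move down to (5,1)
Step 4: enter (5,1), '.' pass, move down to (6,1)
Step 5: at (6,1) — EXIT via bottom edge, pos 1

Answer: exits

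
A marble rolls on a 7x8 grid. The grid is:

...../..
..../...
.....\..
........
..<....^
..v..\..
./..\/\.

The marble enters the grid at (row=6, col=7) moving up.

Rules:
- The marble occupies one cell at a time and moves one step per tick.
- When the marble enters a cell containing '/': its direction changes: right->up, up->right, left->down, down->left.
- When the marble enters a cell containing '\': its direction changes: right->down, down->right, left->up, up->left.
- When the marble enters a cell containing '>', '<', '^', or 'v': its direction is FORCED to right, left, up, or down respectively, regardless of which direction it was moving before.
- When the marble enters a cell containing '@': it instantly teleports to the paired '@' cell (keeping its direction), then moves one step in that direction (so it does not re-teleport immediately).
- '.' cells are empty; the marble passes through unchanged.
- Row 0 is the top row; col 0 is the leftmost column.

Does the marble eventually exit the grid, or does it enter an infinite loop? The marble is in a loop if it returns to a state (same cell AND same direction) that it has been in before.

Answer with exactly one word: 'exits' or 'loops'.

Answer: exits

Derivation:
Step 1: enter (6,7), '.' pass, move up to (5,7)
Step 2: enter (5,7), '.' pass, move up to (4,7)
Step 3: enter (4,7), '^' forces up->up, move up to (3,7)
Step 4: enter (3,7), '.' pass, move up to (2,7)
Step 5: enter (2,7), '.' pass, move up to (1,7)
Step 6: enter (1,7), '.' pass, move up to (0,7)
Step 7: enter (0,7), '.' pass, move up to (-1,7)
Step 8: at (-1,7) — EXIT via top edge, pos 7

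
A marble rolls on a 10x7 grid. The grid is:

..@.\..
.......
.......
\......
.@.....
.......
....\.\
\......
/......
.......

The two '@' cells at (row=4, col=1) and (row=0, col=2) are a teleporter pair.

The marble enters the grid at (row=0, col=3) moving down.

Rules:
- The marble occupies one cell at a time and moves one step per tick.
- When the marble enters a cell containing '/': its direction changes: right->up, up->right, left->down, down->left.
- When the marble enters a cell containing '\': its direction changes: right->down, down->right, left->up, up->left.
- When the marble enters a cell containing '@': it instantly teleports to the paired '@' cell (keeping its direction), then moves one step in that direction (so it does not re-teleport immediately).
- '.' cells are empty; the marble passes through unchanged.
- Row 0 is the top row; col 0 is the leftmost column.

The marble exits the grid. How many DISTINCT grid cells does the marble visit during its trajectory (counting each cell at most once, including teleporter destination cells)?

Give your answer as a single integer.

Step 1: enter (0,3), '.' pass, move down to (1,3)
Step 2: enter (1,3), '.' pass, move down to (2,3)
Step 3: enter (2,3), '.' pass, move down to (3,3)
Step 4: enter (3,3), '.' pass, move down to (4,3)
Step 5: enter (4,3), '.' pass, move down to (5,3)
Step 6: enter (5,3), '.' pass, move down to (6,3)
Step 7: enter (6,3), '.' pass, move down to (7,3)
Step 8: enter (7,3), '.' pass, move down to (8,3)
Step 9: enter (8,3), '.' pass, move down to (9,3)
Step 10: enter (9,3), '.' pass, move down to (10,3)
Step 11: at (10,3) — EXIT via bottom edge, pos 3
Distinct cells visited: 10 (path length 10)

Answer: 10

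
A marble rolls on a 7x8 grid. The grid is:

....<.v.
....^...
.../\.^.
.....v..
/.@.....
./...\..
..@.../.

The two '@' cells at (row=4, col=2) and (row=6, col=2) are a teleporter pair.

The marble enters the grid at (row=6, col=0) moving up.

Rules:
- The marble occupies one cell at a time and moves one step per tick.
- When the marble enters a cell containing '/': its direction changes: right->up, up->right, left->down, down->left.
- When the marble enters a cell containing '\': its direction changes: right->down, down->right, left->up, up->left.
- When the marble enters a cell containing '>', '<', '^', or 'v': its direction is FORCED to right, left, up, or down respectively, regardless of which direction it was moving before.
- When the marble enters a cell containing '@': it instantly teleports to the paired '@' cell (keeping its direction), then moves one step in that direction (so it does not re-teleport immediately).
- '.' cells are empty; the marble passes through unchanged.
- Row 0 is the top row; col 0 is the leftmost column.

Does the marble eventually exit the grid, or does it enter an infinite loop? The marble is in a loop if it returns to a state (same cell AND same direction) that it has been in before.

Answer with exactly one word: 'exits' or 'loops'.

Answer: loops

Derivation:
Step 1: enter (6,0), '.' pass, move up to (5,0)
Step 2: enter (5,0), '.' pass, move up to (4,0)
Step 3: enter (4,0), '/' deflects up->right, move right to (4,1)
Step 4: enter (4,1), '.' pass, move right to (4,2)
Step 5: enter (4,2), '@' teleport (4,2)->(6,2), also enter (6,2), move right to (6,3)
Step 6: enter (6,3), '.' pass, move right to (6,4)
Step 7: enter (6,4), '.' pass, move right to (6,5)
Step 8: enter (6,5), '.' pass, move right to (6,6)
Step 9: enter (6,6), '/' deflects right->up, move up to (5,6)
Step 10: enter (5,6), '.' pass, move up to (4,6)
Step 11: enter (4,6), '.' pass, move up to (3,6)
Step 12: enter (3,6), '.' pass, move up to (2,6)
Step 13: enter (2,6), '^' forces up->up, move up to (1,6)
Step 14: enter (1,6), '.' pass, move up to (0,6)
Step 15: enter (0,6), 'v' forces up->down, move down to (1,6)
Step 16: enter (1,6), '.' pass, move down to (2,6)
Step 17: enter (2,6), '^' forces down->up, move up to (1,6)
Step 18: at (1,6) dir=up — LOOP DETECTED (seen before)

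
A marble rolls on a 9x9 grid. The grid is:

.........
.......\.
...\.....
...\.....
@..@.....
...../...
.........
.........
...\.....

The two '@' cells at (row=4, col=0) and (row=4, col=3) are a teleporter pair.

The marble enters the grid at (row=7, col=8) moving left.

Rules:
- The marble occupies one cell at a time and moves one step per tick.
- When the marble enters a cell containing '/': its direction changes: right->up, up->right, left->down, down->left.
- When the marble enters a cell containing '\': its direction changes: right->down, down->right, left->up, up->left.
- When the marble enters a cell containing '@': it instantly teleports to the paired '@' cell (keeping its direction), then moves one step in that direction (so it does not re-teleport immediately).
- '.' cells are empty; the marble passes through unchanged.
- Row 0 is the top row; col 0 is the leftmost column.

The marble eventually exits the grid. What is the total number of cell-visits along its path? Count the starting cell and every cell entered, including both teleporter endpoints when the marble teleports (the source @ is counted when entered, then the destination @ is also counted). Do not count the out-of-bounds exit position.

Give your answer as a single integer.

Step 1: enter (7,8), '.' pass, move left to (7,7)
Step 2: enter (7,7), '.' pass, move left to (7,6)
Step 3: enter (7,6), '.' pass, move left to (7,5)
Step 4: enter (7,5), '.' pass, move left to (7,4)
Step 5: enter (7,4), '.' pass, move left to (7,3)
Step 6: enter (7,3), '.' pass, move left to (7,2)
Step 7: enter (7,2), '.' pass, move left to (7,1)
Step 8: enter (7,1), '.' pass, move left to (7,0)
Step 9: enter (7,0), '.' pass, move left to (7,-1)
Step 10: at (7,-1) — EXIT via left edge, pos 7
Path length (cell visits): 9

Answer: 9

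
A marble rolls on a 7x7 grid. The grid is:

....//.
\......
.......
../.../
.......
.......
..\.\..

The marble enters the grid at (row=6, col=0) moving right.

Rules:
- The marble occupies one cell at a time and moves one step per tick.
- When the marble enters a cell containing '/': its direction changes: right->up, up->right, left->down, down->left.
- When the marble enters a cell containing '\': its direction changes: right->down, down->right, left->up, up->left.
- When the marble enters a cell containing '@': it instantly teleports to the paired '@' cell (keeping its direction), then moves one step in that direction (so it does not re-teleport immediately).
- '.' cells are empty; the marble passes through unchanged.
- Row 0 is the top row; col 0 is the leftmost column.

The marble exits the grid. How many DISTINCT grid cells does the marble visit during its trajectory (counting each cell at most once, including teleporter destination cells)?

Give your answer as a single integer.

Answer: 3

Derivation:
Step 1: enter (6,0), '.' pass, move right to (6,1)
Step 2: enter (6,1), '.' pass, move right to (6,2)
Step 3: enter (6,2), '\' deflects right->down, move down to (7,2)
Step 4: at (7,2) — EXIT via bottom edge, pos 2
Distinct cells visited: 3 (path length 3)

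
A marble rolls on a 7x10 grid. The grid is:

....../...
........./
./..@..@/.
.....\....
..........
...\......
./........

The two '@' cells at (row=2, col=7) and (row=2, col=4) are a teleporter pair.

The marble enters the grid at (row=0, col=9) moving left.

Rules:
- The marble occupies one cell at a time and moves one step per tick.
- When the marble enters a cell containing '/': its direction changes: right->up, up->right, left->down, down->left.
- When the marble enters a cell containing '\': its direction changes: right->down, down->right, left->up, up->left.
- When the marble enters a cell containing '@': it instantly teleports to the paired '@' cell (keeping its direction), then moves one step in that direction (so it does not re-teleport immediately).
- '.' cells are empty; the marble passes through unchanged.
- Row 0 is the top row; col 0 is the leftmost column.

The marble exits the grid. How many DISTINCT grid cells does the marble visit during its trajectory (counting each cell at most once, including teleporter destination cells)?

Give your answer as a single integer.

Answer: 10

Derivation:
Step 1: enter (0,9), '.' pass, move left to (0,8)
Step 2: enter (0,8), '.' pass, move left to (0,7)
Step 3: enter (0,7), '.' pass, move left to (0,6)
Step 4: enter (0,6), '/' deflects left->down, move down to (1,6)
Step 5: enter (1,6), '.' pass, move down to (2,6)
Step 6: enter (2,6), '.' pass, move down to (3,6)
Step 7: enter (3,6), '.' pass, move down to (4,6)
Step 8: enter (4,6), '.' pass, move down to (5,6)
Step 9: enter (5,6), '.' pass, move down to (6,6)
Step 10: enter (6,6), '.' pass, move down to (7,6)
Step 11: at (7,6) — EXIT via bottom edge, pos 6
Distinct cells visited: 10 (path length 10)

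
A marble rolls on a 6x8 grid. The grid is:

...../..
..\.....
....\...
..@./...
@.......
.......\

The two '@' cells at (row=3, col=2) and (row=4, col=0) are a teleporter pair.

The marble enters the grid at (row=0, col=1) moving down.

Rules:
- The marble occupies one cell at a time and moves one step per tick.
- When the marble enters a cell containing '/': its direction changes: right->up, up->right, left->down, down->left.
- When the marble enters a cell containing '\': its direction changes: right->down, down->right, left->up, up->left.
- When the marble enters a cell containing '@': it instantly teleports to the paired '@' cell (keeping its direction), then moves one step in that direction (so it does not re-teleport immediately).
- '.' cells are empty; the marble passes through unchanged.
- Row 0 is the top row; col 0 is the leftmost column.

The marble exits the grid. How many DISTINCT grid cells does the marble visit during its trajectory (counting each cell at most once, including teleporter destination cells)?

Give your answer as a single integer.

Answer: 6

Derivation:
Step 1: enter (0,1), '.' pass, move down to (1,1)
Step 2: enter (1,1), '.' pass, move down to (2,1)
Step 3: enter (2,1), '.' pass, move down to (3,1)
Step 4: enter (3,1), '.' pass, move down to (4,1)
Step 5: enter (4,1), '.' pass, move down to (5,1)
Step 6: enter (5,1), '.' pass, move down to (6,1)
Step 7: at (6,1) — EXIT via bottom edge, pos 1
Distinct cells visited: 6 (path length 6)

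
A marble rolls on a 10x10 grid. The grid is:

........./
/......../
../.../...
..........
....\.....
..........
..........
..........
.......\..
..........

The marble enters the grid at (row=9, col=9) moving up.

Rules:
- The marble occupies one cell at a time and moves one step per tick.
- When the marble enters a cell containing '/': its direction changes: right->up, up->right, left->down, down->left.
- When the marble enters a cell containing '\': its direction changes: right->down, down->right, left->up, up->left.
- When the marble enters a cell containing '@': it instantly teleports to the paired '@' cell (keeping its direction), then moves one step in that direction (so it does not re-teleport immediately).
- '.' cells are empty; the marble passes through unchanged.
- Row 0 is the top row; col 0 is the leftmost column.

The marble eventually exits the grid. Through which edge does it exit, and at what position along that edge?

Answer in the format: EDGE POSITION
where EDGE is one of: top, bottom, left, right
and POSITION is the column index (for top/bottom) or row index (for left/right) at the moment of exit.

Step 1: enter (9,9), '.' pass, move up to (8,9)
Step 2: enter (8,9), '.' pass, move up to (7,9)
Step 3: enter (7,9), '.' pass, move up to (6,9)
Step 4: enter (6,9), '.' pass, move up to (5,9)
Step 5: enter (5,9), '.' pass, move up to (4,9)
Step 6: enter (4,9), '.' pass, move up to (3,9)
Step 7: enter (3,9), '.' pass, move up to (2,9)
Step 8: enter (2,9), '.' pass, move up to (1,9)
Step 9: enter (1,9), '/' deflects up->right, move right to (1,10)
Step 10: at (1,10) — EXIT via right edge, pos 1

Answer: right 1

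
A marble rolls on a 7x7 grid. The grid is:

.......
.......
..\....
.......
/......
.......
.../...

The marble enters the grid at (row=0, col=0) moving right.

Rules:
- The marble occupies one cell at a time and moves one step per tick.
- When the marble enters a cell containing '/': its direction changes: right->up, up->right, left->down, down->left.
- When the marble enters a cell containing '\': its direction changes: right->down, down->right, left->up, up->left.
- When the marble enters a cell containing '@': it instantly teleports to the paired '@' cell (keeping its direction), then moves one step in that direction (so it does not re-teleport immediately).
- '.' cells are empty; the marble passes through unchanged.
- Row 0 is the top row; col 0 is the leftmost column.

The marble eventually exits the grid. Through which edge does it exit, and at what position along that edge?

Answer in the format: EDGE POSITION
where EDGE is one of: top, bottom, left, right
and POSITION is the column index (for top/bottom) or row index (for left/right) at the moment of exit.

Answer: right 0

Derivation:
Step 1: enter (0,0), '.' pass, move right to (0,1)
Step 2: enter (0,1), '.' pass, move right to (0,2)
Step 3: enter (0,2), '.' pass, move right to (0,3)
Step 4: enter (0,3), '.' pass, move right to (0,4)
Step 5: enter (0,4), '.' pass, move right to (0,5)
Step 6: enter (0,5), '.' pass, move right to (0,6)
Step 7: enter (0,6), '.' pass, move right to (0,7)
Step 8: at (0,7) — EXIT via right edge, pos 0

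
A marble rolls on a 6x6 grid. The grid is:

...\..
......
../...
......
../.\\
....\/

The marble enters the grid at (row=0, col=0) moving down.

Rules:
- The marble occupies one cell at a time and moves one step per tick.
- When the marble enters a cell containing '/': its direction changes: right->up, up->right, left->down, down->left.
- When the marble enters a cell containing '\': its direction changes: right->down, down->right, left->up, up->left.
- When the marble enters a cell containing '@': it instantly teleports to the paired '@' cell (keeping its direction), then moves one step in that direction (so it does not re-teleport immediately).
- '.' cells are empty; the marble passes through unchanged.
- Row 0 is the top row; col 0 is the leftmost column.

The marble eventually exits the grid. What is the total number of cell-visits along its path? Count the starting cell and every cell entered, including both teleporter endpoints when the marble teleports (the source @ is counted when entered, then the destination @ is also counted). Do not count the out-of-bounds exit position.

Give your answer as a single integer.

Step 1: enter (0,0), '.' pass, move down to (1,0)
Step 2: enter (1,0), '.' pass, move down to (2,0)
Step 3: enter (2,0), '.' pass, move down to (3,0)
Step 4: enter (3,0), '.' pass, move down to (4,0)
Step 5: enter (4,0), '.' pass, move down to (5,0)
Step 6: enter (5,0), '.' pass, move down to (6,0)
Step 7: at (6,0) — EXIT via bottom edge, pos 0
Path length (cell visits): 6

Answer: 6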